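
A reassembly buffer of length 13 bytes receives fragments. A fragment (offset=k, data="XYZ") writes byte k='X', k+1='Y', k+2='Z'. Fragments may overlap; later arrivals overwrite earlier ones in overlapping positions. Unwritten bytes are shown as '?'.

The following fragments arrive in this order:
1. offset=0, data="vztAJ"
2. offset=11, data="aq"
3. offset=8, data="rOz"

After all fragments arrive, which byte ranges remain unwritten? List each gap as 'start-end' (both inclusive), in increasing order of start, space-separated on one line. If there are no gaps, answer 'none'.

Fragment 1: offset=0 len=5
Fragment 2: offset=11 len=2
Fragment 3: offset=8 len=3
Gaps: 5-7

Answer: 5-7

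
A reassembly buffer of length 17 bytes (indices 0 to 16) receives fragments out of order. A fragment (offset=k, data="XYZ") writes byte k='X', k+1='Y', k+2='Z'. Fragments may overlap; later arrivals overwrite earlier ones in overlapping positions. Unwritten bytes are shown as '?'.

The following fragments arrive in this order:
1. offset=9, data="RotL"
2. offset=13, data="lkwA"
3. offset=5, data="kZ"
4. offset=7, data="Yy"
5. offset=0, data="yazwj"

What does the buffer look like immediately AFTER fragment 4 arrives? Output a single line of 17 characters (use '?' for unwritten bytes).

Answer: ?????kZYyRotLlkwA

Derivation:
Fragment 1: offset=9 data="RotL" -> buffer=?????????RotL????
Fragment 2: offset=13 data="lkwA" -> buffer=?????????RotLlkwA
Fragment 3: offset=5 data="kZ" -> buffer=?????kZ??RotLlkwA
Fragment 4: offset=7 data="Yy" -> buffer=?????kZYyRotLlkwA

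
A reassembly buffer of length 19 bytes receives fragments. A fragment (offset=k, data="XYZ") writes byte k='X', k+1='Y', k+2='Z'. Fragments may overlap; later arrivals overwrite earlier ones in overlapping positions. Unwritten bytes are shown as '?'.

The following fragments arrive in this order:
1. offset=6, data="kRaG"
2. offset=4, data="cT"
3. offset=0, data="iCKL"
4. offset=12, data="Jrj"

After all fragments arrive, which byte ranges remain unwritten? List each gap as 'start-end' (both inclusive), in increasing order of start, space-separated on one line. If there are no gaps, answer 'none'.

Answer: 10-11 15-18

Derivation:
Fragment 1: offset=6 len=4
Fragment 2: offset=4 len=2
Fragment 3: offset=0 len=4
Fragment 4: offset=12 len=3
Gaps: 10-11 15-18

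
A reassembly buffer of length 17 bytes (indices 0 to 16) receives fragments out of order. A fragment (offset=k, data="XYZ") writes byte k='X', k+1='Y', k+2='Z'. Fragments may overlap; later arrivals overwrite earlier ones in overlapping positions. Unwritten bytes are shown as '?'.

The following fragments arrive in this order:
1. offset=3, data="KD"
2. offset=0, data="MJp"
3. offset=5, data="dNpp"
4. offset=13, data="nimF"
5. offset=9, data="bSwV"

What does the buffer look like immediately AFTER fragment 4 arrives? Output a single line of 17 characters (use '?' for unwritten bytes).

Fragment 1: offset=3 data="KD" -> buffer=???KD????????????
Fragment 2: offset=0 data="MJp" -> buffer=MJpKD????????????
Fragment 3: offset=5 data="dNpp" -> buffer=MJpKDdNpp????????
Fragment 4: offset=13 data="nimF" -> buffer=MJpKDdNpp????nimF

Answer: MJpKDdNpp????nimF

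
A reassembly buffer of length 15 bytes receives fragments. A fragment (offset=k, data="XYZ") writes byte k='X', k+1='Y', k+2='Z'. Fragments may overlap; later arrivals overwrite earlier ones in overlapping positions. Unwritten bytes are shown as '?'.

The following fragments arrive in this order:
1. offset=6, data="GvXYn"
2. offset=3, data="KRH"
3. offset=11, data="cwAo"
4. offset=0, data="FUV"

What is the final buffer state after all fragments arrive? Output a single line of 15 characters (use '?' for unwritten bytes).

Answer: FUVKRHGvXYncwAo

Derivation:
Fragment 1: offset=6 data="GvXYn" -> buffer=??????GvXYn????
Fragment 2: offset=3 data="KRH" -> buffer=???KRHGvXYn????
Fragment 3: offset=11 data="cwAo" -> buffer=???KRHGvXYncwAo
Fragment 4: offset=0 data="FUV" -> buffer=FUVKRHGvXYncwAo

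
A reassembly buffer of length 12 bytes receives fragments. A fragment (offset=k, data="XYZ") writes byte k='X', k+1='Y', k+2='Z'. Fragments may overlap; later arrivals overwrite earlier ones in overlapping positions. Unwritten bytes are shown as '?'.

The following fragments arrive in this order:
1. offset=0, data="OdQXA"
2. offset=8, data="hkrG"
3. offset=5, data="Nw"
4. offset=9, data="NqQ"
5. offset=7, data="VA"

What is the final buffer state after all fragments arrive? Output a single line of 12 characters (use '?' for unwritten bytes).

Answer: OdQXANwVANqQ

Derivation:
Fragment 1: offset=0 data="OdQXA" -> buffer=OdQXA???????
Fragment 2: offset=8 data="hkrG" -> buffer=OdQXA???hkrG
Fragment 3: offset=5 data="Nw" -> buffer=OdQXANw?hkrG
Fragment 4: offset=9 data="NqQ" -> buffer=OdQXANw?hNqQ
Fragment 5: offset=7 data="VA" -> buffer=OdQXANwVANqQ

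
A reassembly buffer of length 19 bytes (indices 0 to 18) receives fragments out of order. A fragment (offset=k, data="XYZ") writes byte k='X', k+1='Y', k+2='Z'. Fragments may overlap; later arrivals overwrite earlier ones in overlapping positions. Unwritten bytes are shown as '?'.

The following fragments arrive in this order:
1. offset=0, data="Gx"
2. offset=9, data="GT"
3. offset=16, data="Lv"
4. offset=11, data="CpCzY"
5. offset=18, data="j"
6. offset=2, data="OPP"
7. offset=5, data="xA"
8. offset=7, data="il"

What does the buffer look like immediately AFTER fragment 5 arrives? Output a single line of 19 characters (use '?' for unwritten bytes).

Answer: Gx???????GTCpCzYLvj

Derivation:
Fragment 1: offset=0 data="Gx" -> buffer=Gx?????????????????
Fragment 2: offset=9 data="GT" -> buffer=Gx???????GT????????
Fragment 3: offset=16 data="Lv" -> buffer=Gx???????GT?????Lv?
Fragment 4: offset=11 data="CpCzY" -> buffer=Gx???????GTCpCzYLv?
Fragment 5: offset=18 data="j" -> buffer=Gx???????GTCpCzYLvj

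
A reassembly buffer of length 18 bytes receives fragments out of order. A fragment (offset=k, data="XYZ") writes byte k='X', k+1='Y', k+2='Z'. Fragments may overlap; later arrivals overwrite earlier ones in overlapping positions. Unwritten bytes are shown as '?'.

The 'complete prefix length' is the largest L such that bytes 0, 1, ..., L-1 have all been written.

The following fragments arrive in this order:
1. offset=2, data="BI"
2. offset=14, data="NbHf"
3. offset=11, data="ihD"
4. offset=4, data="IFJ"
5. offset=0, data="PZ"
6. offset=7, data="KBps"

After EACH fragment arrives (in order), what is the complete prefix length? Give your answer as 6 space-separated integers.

Answer: 0 0 0 0 7 18

Derivation:
Fragment 1: offset=2 data="BI" -> buffer=??BI?????????????? -> prefix_len=0
Fragment 2: offset=14 data="NbHf" -> buffer=??BI??????????NbHf -> prefix_len=0
Fragment 3: offset=11 data="ihD" -> buffer=??BI???????ihDNbHf -> prefix_len=0
Fragment 4: offset=4 data="IFJ" -> buffer=??BIIFJ????ihDNbHf -> prefix_len=0
Fragment 5: offset=0 data="PZ" -> buffer=PZBIIFJ????ihDNbHf -> prefix_len=7
Fragment 6: offset=7 data="KBps" -> buffer=PZBIIFJKBpsihDNbHf -> prefix_len=18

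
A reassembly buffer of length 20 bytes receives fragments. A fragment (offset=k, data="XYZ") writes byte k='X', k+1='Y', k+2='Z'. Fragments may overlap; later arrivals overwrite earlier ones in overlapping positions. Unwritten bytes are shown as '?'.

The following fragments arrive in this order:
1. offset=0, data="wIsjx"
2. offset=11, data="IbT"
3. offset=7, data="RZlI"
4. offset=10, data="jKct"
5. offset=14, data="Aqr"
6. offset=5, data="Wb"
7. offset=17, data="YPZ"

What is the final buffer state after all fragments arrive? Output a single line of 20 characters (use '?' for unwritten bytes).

Answer: wIsjxWbRZljKctAqrYPZ

Derivation:
Fragment 1: offset=0 data="wIsjx" -> buffer=wIsjx???????????????
Fragment 2: offset=11 data="IbT" -> buffer=wIsjx??????IbT??????
Fragment 3: offset=7 data="RZlI" -> buffer=wIsjx??RZlIIbT??????
Fragment 4: offset=10 data="jKct" -> buffer=wIsjx??RZljKct??????
Fragment 5: offset=14 data="Aqr" -> buffer=wIsjx??RZljKctAqr???
Fragment 6: offset=5 data="Wb" -> buffer=wIsjxWbRZljKctAqr???
Fragment 7: offset=17 data="YPZ" -> buffer=wIsjxWbRZljKctAqrYPZ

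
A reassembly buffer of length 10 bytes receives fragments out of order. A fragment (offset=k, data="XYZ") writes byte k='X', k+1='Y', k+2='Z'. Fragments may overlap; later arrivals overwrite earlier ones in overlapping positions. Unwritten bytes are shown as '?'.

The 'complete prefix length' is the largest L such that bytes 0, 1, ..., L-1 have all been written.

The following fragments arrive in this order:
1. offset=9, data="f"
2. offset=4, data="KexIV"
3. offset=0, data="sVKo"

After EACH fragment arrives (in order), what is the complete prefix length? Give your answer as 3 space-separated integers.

Fragment 1: offset=9 data="f" -> buffer=?????????f -> prefix_len=0
Fragment 2: offset=4 data="KexIV" -> buffer=????KexIVf -> prefix_len=0
Fragment 3: offset=0 data="sVKo" -> buffer=sVKoKexIVf -> prefix_len=10

Answer: 0 0 10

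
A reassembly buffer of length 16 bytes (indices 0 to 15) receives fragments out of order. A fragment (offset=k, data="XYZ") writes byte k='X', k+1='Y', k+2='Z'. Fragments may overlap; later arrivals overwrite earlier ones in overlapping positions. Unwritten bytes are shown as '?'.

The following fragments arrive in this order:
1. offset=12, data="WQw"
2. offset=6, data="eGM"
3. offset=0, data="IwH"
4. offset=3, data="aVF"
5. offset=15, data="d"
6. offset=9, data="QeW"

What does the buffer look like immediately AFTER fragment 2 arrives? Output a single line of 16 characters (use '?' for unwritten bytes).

Fragment 1: offset=12 data="WQw" -> buffer=????????????WQw?
Fragment 2: offset=6 data="eGM" -> buffer=??????eGM???WQw?

Answer: ??????eGM???WQw?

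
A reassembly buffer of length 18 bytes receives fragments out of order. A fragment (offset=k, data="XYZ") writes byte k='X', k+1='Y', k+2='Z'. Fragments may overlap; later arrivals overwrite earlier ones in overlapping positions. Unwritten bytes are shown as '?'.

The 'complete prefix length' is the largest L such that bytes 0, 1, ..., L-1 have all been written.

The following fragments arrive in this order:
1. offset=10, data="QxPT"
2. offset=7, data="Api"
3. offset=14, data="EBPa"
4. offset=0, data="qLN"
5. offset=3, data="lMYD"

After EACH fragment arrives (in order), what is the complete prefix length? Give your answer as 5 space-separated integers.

Answer: 0 0 0 3 18

Derivation:
Fragment 1: offset=10 data="QxPT" -> buffer=??????????QxPT???? -> prefix_len=0
Fragment 2: offset=7 data="Api" -> buffer=???????ApiQxPT???? -> prefix_len=0
Fragment 3: offset=14 data="EBPa" -> buffer=???????ApiQxPTEBPa -> prefix_len=0
Fragment 4: offset=0 data="qLN" -> buffer=qLN????ApiQxPTEBPa -> prefix_len=3
Fragment 5: offset=3 data="lMYD" -> buffer=qLNlMYDApiQxPTEBPa -> prefix_len=18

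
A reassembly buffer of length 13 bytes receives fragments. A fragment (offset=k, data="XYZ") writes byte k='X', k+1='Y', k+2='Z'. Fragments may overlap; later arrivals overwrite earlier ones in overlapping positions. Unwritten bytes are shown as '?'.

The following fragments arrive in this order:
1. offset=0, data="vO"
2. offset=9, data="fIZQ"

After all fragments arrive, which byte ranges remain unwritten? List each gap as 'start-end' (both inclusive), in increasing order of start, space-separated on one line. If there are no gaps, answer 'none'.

Answer: 2-8

Derivation:
Fragment 1: offset=0 len=2
Fragment 2: offset=9 len=4
Gaps: 2-8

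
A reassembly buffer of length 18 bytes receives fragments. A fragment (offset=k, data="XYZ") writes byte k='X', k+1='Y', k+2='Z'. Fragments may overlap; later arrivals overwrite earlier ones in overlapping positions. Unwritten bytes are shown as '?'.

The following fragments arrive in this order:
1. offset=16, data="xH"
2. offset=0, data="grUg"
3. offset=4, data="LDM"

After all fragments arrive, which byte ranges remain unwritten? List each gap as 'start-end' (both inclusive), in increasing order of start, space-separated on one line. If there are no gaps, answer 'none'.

Answer: 7-15

Derivation:
Fragment 1: offset=16 len=2
Fragment 2: offset=0 len=4
Fragment 3: offset=4 len=3
Gaps: 7-15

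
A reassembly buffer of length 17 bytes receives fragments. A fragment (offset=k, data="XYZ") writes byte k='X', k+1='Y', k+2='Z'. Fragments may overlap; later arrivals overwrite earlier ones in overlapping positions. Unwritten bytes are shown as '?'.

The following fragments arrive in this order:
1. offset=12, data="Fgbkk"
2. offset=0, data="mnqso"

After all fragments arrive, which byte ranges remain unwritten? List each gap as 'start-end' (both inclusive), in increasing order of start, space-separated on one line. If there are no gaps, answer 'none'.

Fragment 1: offset=12 len=5
Fragment 2: offset=0 len=5
Gaps: 5-11

Answer: 5-11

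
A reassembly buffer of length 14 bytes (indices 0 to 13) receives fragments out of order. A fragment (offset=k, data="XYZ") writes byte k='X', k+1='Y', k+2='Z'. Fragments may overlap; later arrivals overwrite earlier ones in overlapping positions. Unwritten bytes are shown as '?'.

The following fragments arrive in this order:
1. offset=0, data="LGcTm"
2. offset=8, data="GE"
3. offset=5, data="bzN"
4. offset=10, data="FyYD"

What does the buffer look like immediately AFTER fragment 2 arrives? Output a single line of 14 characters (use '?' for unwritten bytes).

Answer: LGcTm???GE????

Derivation:
Fragment 1: offset=0 data="LGcTm" -> buffer=LGcTm?????????
Fragment 2: offset=8 data="GE" -> buffer=LGcTm???GE????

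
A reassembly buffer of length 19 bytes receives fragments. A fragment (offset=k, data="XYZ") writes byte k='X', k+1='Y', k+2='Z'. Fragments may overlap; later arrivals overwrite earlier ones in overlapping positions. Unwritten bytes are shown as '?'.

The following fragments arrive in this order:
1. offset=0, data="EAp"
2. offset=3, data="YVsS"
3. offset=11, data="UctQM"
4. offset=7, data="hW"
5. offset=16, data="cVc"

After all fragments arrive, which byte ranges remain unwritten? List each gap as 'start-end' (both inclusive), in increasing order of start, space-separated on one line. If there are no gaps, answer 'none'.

Answer: 9-10

Derivation:
Fragment 1: offset=0 len=3
Fragment 2: offset=3 len=4
Fragment 3: offset=11 len=5
Fragment 4: offset=7 len=2
Fragment 5: offset=16 len=3
Gaps: 9-10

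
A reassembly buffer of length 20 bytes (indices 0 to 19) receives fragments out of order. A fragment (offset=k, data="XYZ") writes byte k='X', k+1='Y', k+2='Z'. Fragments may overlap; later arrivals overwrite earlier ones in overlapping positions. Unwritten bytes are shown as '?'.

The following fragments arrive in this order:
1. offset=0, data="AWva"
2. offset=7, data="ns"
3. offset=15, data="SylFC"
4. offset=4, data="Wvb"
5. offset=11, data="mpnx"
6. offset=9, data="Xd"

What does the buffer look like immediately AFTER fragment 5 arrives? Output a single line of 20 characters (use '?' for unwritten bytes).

Fragment 1: offset=0 data="AWva" -> buffer=AWva????????????????
Fragment 2: offset=7 data="ns" -> buffer=AWva???ns???????????
Fragment 3: offset=15 data="SylFC" -> buffer=AWva???ns??????SylFC
Fragment 4: offset=4 data="Wvb" -> buffer=AWvaWvbns??????SylFC
Fragment 5: offset=11 data="mpnx" -> buffer=AWvaWvbns??mpnxSylFC

Answer: AWvaWvbns??mpnxSylFC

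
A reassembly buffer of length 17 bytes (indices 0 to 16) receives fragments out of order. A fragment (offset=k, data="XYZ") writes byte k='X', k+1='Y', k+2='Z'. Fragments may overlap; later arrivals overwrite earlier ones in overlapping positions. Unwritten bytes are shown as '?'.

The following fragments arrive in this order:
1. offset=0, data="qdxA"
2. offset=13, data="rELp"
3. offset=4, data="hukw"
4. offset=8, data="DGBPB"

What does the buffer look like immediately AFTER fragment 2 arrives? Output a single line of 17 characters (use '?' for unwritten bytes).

Answer: qdxA?????????rELp

Derivation:
Fragment 1: offset=0 data="qdxA" -> buffer=qdxA?????????????
Fragment 2: offset=13 data="rELp" -> buffer=qdxA?????????rELp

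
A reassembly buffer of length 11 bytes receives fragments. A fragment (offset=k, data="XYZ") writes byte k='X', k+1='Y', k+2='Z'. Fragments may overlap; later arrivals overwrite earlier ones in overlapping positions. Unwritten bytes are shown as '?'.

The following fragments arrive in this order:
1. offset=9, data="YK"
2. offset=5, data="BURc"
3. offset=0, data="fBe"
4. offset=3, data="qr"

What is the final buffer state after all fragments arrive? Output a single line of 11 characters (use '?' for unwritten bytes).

Answer: fBeqrBURcYK

Derivation:
Fragment 1: offset=9 data="YK" -> buffer=?????????YK
Fragment 2: offset=5 data="BURc" -> buffer=?????BURcYK
Fragment 3: offset=0 data="fBe" -> buffer=fBe??BURcYK
Fragment 4: offset=3 data="qr" -> buffer=fBeqrBURcYK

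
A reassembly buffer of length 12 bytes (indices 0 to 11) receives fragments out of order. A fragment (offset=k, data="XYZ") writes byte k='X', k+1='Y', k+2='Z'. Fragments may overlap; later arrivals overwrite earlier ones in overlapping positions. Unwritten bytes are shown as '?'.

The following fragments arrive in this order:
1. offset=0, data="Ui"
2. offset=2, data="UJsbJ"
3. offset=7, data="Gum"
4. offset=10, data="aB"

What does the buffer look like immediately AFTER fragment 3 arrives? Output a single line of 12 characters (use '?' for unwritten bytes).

Fragment 1: offset=0 data="Ui" -> buffer=Ui??????????
Fragment 2: offset=2 data="UJsbJ" -> buffer=UiUJsbJ?????
Fragment 3: offset=7 data="Gum" -> buffer=UiUJsbJGum??

Answer: UiUJsbJGum??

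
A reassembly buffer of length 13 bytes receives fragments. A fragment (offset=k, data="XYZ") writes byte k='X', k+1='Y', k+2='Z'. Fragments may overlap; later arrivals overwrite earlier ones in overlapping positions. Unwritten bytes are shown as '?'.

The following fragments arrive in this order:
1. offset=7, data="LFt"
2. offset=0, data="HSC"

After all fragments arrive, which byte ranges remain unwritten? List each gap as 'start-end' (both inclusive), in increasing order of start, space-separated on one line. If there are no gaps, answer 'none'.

Answer: 3-6 10-12

Derivation:
Fragment 1: offset=7 len=3
Fragment 2: offset=0 len=3
Gaps: 3-6 10-12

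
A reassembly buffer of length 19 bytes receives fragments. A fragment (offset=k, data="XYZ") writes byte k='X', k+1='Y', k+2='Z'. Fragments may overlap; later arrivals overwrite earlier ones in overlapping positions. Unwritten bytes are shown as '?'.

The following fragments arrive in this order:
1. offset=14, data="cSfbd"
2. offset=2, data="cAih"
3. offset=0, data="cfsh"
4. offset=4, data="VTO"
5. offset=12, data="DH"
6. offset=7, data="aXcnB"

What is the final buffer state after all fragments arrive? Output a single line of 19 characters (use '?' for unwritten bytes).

Fragment 1: offset=14 data="cSfbd" -> buffer=??????????????cSfbd
Fragment 2: offset=2 data="cAih" -> buffer=??cAih????????cSfbd
Fragment 3: offset=0 data="cfsh" -> buffer=cfshih????????cSfbd
Fragment 4: offset=4 data="VTO" -> buffer=cfshVTO???????cSfbd
Fragment 5: offset=12 data="DH" -> buffer=cfshVTO?????DHcSfbd
Fragment 6: offset=7 data="aXcnB" -> buffer=cfshVTOaXcnBDHcSfbd

Answer: cfshVTOaXcnBDHcSfbd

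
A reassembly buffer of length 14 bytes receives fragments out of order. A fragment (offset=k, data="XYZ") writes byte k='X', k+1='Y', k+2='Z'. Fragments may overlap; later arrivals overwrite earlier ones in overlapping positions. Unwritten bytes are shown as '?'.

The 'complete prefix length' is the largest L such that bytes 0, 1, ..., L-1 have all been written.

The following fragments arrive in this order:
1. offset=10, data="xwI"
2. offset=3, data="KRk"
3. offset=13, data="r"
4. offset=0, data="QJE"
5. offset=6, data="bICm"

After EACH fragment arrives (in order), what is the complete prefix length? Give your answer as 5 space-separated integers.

Fragment 1: offset=10 data="xwI" -> buffer=??????????xwI? -> prefix_len=0
Fragment 2: offset=3 data="KRk" -> buffer=???KRk????xwI? -> prefix_len=0
Fragment 3: offset=13 data="r" -> buffer=???KRk????xwIr -> prefix_len=0
Fragment 4: offset=0 data="QJE" -> buffer=QJEKRk????xwIr -> prefix_len=6
Fragment 5: offset=6 data="bICm" -> buffer=QJEKRkbICmxwIr -> prefix_len=14

Answer: 0 0 0 6 14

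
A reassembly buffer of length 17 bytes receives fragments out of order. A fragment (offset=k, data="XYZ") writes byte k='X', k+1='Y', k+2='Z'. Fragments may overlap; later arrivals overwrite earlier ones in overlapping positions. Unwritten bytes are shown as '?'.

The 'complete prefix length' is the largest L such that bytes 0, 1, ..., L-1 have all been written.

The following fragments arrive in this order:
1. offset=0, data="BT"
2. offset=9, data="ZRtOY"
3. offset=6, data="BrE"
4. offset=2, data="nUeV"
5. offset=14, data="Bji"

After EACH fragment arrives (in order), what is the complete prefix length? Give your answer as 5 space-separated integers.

Answer: 2 2 2 14 17

Derivation:
Fragment 1: offset=0 data="BT" -> buffer=BT??????????????? -> prefix_len=2
Fragment 2: offset=9 data="ZRtOY" -> buffer=BT???????ZRtOY??? -> prefix_len=2
Fragment 3: offset=6 data="BrE" -> buffer=BT????BrEZRtOY??? -> prefix_len=2
Fragment 4: offset=2 data="nUeV" -> buffer=BTnUeVBrEZRtOY??? -> prefix_len=14
Fragment 5: offset=14 data="Bji" -> buffer=BTnUeVBrEZRtOYBji -> prefix_len=17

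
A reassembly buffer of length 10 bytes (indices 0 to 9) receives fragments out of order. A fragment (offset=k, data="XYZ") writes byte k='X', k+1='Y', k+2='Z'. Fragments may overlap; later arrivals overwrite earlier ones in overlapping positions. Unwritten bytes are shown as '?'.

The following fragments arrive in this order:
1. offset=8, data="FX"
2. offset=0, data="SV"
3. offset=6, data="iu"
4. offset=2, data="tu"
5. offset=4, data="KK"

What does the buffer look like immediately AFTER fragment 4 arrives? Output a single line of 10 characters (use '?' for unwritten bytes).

Answer: SVtu??iuFX

Derivation:
Fragment 1: offset=8 data="FX" -> buffer=????????FX
Fragment 2: offset=0 data="SV" -> buffer=SV??????FX
Fragment 3: offset=6 data="iu" -> buffer=SV????iuFX
Fragment 4: offset=2 data="tu" -> buffer=SVtu??iuFX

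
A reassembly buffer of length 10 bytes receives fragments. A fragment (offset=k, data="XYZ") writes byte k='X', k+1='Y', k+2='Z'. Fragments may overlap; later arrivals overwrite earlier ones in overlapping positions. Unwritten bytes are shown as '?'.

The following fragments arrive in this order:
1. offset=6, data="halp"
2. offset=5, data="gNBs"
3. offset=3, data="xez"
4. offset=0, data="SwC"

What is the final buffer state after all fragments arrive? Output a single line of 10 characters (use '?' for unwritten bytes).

Fragment 1: offset=6 data="halp" -> buffer=??????halp
Fragment 2: offset=5 data="gNBs" -> buffer=?????gNBsp
Fragment 3: offset=3 data="xez" -> buffer=???xezNBsp
Fragment 4: offset=0 data="SwC" -> buffer=SwCxezNBsp

Answer: SwCxezNBsp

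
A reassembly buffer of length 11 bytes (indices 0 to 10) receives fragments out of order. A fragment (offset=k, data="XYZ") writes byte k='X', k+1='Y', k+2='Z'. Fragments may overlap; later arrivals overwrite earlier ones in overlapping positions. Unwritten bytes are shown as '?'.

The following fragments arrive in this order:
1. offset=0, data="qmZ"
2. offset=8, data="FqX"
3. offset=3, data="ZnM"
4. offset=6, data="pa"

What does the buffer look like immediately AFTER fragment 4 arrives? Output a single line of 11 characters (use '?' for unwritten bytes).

Answer: qmZZnMpaFqX

Derivation:
Fragment 1: offset=0 data="qmZ" -> buffer=qmZ????????
Fragment 2: offset=8 data="FqX" -> buffer=qmZ?????FqX
Fragment 3: offset=3 data="ZnM" -> buffer=qmZZnM??FqX
Fragment 4: offset=6 data="pa" -> buffer=qmZZnMpaFqX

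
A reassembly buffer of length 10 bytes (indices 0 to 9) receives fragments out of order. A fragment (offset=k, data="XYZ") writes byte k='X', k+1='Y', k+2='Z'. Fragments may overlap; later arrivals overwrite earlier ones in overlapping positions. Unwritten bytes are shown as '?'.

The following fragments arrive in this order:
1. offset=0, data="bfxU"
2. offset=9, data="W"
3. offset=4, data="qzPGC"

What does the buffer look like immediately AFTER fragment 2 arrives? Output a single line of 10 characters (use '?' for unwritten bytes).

Fragment 1: offset=0 data="bfxU" -> buffer=bfxU??????
Fragment 2: offset=9 data="W" -> buffer=bfxU?????W

Answer: bfxU?????W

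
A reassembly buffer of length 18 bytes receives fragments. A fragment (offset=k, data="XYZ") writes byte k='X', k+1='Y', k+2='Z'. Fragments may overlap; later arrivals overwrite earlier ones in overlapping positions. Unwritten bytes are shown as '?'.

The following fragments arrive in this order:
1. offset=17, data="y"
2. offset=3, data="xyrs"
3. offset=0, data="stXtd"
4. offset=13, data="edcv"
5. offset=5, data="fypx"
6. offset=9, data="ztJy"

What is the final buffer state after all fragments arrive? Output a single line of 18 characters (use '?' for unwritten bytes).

Answer: stXtdfypxztJyedcvy

Derivation:
Fragment 1: offset=17 data="y" -> buffer=?????????????????y
Fragment 2: offset=3 data="xyrs" -> buffer=???xyrs??????????y
Fragment 3: offset=0 data="stXtd" -> buffer=stXtdrs??????????y
Fragment 4: offset=13 data="edcv" -> buffer=stXtdrs??????edcvy
Fragment 5: offset=5 data="fypx" -> buffer=stXtdfypx????edcvy
Fragment 6: offset=9 data="ztJy" -> buffer=stXtdfypxztJyedcvy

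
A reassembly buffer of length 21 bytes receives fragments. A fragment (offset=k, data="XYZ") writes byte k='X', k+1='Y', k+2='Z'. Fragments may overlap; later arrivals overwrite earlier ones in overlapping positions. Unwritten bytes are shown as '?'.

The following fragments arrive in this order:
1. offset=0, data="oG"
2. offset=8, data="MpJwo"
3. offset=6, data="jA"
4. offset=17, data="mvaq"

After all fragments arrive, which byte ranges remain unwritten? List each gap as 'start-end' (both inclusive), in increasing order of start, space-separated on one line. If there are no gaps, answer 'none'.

Answer: 2-5 13-16

Derivation:
Fragment 1: offset=0 len=2
Fragment 2: offset=8 len=5
Fragment 3: offset=6 len=2
Fragment 4: offset=17 len=4
Gaps: 2-5 13-16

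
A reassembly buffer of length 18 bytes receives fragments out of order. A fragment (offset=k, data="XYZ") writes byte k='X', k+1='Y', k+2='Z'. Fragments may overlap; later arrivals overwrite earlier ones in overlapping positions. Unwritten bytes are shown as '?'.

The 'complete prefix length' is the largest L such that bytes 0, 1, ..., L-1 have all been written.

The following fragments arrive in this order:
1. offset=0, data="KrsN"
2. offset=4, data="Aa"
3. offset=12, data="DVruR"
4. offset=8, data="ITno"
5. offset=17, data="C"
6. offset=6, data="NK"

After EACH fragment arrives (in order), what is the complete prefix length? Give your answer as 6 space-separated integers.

Fragment 1: offset=0 data="KrsN" -> buffer=KrsN?????????????? -> prefix_len=4
Fragment 2: offset=4 data="Aa" -> buffer=KrsNAa???????????? -> prefix_len=6
Fragment 3: offset=12 data="DVruR" -> buffer=KrsNAa??????DVruR? -> prefix_len=6
Fragment 4: offset=8 data="ITno" -> buffer=KrsNAa??ITnoDVruR? -> prefix_len=6
Fragment 5: offset=17 data="C" -> buffer=KrsNAa??ITnoDVruRC -> prefix_len=6
Fragment 6: offset=6 data="NK" -> buffer=KrsNAaNKITnoDVruRC -> prefix_len=18

Answer: 4 6 6 6 6 18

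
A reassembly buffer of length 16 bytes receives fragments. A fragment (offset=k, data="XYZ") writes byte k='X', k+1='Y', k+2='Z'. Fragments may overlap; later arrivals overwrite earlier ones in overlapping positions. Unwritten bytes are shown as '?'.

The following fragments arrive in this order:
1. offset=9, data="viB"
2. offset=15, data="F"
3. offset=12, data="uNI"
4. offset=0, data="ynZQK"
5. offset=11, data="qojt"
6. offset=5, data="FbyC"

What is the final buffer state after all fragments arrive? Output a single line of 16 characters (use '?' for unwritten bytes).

Fragment 1: offset=9 data="viB" -> buffer=?????????viB????
Fragment 2: offset=15 data="F" -> buffer=?????????viB???F
Fragment 3: offset=12 data="uNI" -> buffer=?????????viBuNIF
Fragment 4: offset=0 data="ynZQK" -> buffer=ynZQK????viBuNIF
Fragment 5: offset=11 data="qojt" -> buffer=ynZQK????viqojtF
Fragment 6: offset=5 data="FbyC" -> buffer=ynZQKFbyCviqojtF

Answer: ynZQKFbyCviqojtF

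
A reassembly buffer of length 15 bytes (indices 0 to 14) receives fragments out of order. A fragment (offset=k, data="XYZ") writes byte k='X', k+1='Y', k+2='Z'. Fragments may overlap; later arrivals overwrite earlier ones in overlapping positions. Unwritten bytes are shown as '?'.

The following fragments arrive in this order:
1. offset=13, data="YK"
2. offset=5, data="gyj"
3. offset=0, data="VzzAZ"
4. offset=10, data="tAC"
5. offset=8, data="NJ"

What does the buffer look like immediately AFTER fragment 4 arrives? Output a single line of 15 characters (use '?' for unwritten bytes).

Fragment 1: offset=13 data="YK" -> buffer=?????????????YK
Fragment 2: offset=5 data="gyj" -> buffer=?????gyj?????YK
Fragment 3: offset=0 data="VzzAZ" -> buffer=VzzAZgyj?????YK
Fragment 4: offset=10 data="tAC" -> buffer=VzzAZgyj??tACYK

Answer: VzzAZgyj??tACYK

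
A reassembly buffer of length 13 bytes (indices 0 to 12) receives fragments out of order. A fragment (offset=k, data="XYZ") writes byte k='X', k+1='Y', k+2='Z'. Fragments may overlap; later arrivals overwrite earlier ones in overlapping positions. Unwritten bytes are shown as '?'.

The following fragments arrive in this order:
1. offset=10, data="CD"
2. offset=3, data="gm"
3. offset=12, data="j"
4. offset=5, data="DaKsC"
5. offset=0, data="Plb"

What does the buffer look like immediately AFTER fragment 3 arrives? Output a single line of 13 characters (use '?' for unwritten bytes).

Fragment 1: offset=10 data="CD" -> buffer=??????????CD?
Fragment 2: offset=3 data="gm" -> buffer=???gm?????CD?
Fragment 3: offset=12 data="j" -> buffer=???gm?????CDj

Answer: ???gm?????CDj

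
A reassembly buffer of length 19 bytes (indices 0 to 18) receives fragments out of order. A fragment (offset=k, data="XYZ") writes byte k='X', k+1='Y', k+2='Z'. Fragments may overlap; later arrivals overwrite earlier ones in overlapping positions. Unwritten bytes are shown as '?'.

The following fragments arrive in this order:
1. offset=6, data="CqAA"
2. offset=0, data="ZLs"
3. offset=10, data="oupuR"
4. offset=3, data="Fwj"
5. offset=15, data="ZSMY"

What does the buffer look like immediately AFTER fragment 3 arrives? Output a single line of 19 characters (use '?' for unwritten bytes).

Fragment 1: offset=6 data="CqAA" -> buffer=??????CqAA?????????
Fragment 2: offset=0 data="ZLs" -> buffer=ZLs???CqAA?????????
Fragment 3: offset=10 data="oupuR" -> buffer=ZLs???CqAAoupuR????

Answer: ZLs???CqAAoupuR????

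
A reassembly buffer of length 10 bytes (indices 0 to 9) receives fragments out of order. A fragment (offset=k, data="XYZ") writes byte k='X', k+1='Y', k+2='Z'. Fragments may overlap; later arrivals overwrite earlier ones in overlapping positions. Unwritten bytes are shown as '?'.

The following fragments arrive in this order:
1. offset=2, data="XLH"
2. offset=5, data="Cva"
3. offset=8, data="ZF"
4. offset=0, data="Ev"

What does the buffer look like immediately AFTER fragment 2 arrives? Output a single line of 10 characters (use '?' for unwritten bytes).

Answer: ??XLHCva??

Derivation:
Fragment 1: offset=2 data="XLH" -> buffer=??XLH?????
Fragment 2: offset=5 data="Cva" -> buffer=??XLHCva??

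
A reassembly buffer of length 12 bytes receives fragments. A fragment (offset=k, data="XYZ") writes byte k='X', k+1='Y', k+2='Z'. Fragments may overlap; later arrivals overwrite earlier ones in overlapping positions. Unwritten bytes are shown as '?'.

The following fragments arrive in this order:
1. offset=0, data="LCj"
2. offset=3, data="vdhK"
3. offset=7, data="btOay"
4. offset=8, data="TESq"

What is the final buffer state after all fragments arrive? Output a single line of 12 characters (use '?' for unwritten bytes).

Answer: LCjvdhKbTESq

Derivation:
Fragment 1: offset=0 data="LCj" -> buffer=LCj?????????
Fragment 2: offset=3 data="vdhK" -> buffer=LCjvdhK?????
Fragment 3: offset=7 data="btOay" -> buffer=LCjvdhKbtOay
Fragment 4: offset=8 data="TESq" -> buffer=LCjvdhKbTESq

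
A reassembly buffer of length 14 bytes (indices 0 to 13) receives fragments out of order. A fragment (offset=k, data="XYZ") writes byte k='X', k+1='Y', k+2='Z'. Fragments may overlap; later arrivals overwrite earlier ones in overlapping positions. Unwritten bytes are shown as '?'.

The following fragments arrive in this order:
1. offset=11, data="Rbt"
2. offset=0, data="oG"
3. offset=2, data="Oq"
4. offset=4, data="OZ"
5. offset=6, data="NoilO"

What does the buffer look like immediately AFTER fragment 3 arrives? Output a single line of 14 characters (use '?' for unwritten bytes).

Answer: oGOq???????Rbt

Derivation:
Fragment 1: offset=11 data="Rbt" -> buffer=???????????Rbt
Fragment 2: offset=0 data="oG" -> buffer=oG?????????Rbt
Fragment 3: offset=2 data="Oq" -> buffer=oGOq???????Rbt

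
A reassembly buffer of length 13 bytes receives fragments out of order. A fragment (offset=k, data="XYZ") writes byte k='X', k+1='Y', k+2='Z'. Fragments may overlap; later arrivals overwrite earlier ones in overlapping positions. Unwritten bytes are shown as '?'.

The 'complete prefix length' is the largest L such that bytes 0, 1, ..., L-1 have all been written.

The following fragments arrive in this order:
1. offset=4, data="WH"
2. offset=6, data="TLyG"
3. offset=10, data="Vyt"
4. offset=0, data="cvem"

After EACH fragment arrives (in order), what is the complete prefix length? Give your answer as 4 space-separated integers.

Answer: 0 0 0 13

Derivation:
Fragment 1: offset=4 data="WH" -> buffer=????WH??????? -> prefix_len=0
Fragment 2: offset=6 data="TLyG" -> buffer=????WHTLyG??? -> prefix_len=0
Fragment 3: offset=10 data="Vyt" -> buffer=????WHTLyGVyt -> prefix_len=0
Fragment 4: offset=0 data="cvem" -> buffer=cvemWHTLyGVyt -> prefix_len=13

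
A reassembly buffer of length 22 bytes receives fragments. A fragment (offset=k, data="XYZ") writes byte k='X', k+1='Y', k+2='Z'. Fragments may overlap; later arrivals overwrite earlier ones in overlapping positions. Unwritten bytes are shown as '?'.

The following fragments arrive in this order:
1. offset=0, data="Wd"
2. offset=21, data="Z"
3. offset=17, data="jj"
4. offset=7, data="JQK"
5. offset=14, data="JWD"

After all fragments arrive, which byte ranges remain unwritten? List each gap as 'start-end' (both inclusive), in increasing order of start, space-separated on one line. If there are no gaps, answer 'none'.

Answer: 2-6 10-13 19-20

Derivation:
Fragment 1: offset=0 len=2
Fragment 2: offset=21 len=1
Fragment 3: offset=17 len=2
Fragment 4: offset=7 len=3
Fragment 5: offset=14 len=3
Gaps: 2-6 10-13 19-20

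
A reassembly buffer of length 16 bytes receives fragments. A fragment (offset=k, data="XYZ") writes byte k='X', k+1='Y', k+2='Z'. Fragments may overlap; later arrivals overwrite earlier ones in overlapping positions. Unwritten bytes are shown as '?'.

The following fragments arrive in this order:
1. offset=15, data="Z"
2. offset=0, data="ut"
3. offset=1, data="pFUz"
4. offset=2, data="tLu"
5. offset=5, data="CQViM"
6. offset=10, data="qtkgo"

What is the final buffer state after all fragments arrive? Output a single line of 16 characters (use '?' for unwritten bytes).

Fragment 1: offset=15 data="Z" -> buffer=???????????????Z
Fragment 2: offset=0 data="ut" -> buffer=ut?????????????Z
Fragment 3: offset=1 data="pFUz" -> buffer=upFUz??????????Z
Fragment 4: offset=2 data="tLu" -> buffer=uptLu??????????Z
Fragment 5: offset=5 data="CQViM" -> buffer=uptLuCQViM?????Z
Fragment 6: offset=10 data="qtkgo" -> buffer=uptLuCQViMqtkgoZ

Answer: uptLuCQViMqtkgoZ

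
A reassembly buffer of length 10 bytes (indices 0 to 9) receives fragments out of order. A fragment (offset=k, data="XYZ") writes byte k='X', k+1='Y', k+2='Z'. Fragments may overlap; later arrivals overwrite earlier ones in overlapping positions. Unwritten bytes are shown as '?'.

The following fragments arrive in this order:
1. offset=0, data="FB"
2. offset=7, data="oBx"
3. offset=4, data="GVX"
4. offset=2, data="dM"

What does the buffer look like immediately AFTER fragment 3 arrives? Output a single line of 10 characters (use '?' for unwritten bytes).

Answer: FB??GVXoBx

Derivation:
Fragment 1: offset=0 data="FB" -> buffer=FB????????
Fragment 2: offset=7 data="oBx" -> buffer=FB?????oBx
Fragment 3: offset=4 data="GVX" -> buffer=FB??GVXoBx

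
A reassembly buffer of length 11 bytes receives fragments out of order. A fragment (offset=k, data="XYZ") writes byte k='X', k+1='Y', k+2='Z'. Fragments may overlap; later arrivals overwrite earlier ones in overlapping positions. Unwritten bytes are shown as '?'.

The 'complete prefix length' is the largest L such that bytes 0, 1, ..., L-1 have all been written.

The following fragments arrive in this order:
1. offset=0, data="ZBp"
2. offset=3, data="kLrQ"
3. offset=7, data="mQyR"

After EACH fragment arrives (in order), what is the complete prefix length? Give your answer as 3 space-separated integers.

Answer: 3 7 11

Derivation:
Fragment 1: offset=0 data="ZBp" -> buffer=ZBp???????? -> prefix_len=3
Fragment 2: offset=3 data="kLrQ" -> buffer=ZBpkLrQ???? -> prefix_len=7
Fragment 3: offset=7 data="mQyR" -> buffer=ZBpkLrQmQyR -> prefix_len=11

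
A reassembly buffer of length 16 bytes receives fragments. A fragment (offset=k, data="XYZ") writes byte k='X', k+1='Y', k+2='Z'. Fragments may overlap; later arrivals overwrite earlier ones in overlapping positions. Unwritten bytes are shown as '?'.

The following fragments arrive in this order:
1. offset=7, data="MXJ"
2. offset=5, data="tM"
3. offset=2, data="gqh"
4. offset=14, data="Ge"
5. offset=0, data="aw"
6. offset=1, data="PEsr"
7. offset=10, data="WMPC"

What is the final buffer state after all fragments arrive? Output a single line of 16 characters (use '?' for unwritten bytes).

Fragment 1: offset=7 data="MXJ" -> buffer=???????MXJ??????
Fragment 2: offset=5 data="tM" -> buffer=?????tMMXJ??????
Fragment 3: offset=2 data="gqh" -> buffer=??gqhtMMXJ??????
Fragment 4: offset=14 data="Ge" -> buffer=??gqhtMMXJ????Ge
Fragment 5: offset=0 data="aw" -> buffer=awgqhtMMXJ????Ge
Fragment 6: offset=1 data="PEsr" -> buffer=aPEsrtMMXJ????Ge
Fragment 7: offset=10 data="WMPC" -> buffer=aPEsrtMMXJWMPCGe

Answer: aPEsrtMMXJWMPCGe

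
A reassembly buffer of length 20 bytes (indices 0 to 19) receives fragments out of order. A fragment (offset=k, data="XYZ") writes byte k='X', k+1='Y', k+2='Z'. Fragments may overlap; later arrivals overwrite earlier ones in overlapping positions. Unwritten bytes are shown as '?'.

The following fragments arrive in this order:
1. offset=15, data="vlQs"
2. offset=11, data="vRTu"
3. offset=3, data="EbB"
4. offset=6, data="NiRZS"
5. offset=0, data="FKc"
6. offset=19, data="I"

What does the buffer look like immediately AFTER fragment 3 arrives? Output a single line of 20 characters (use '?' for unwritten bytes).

Answer: ???EbB?????vRTuvlQs?

Derivation:
Fragment 1: offset=15 data="vlQs" -> buffer=???????????????vlQs?
Fragment 2: offset=11 data="vRTu" -> buffer=???????????vRTuvlQs?
Fragment 3: offset=3 data="EbB" -> buffer=???EbB?????vRTuvlQs?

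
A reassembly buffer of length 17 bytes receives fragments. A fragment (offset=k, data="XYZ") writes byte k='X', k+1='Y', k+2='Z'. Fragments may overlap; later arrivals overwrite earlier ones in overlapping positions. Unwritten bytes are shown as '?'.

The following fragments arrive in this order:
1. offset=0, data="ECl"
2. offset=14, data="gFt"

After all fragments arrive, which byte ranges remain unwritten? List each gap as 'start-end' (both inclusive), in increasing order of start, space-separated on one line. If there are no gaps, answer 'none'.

Fragment 1: offset=0 len=3
Fragment 2: offset=14 len=3
Gaps: 3-13

Answer: 3-13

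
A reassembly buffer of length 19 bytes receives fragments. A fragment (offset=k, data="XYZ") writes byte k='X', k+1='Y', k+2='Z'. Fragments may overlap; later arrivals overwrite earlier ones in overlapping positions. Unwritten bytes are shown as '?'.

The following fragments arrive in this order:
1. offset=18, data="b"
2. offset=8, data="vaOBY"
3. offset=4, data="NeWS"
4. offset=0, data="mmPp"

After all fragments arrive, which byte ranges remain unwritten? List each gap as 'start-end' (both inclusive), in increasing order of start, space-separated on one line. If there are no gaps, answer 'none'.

Fragment 1: offset=18 len=1
Fragment 2: offset=8 len=5
Fragment 3: offset=4 len=4
Fragment 4: offset=0 len=4
Gaps: 13-17

Answer: 13-17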